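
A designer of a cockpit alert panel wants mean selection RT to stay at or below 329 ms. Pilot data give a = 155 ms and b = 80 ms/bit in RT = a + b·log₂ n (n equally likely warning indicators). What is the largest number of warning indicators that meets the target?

4

80·log₂ n ≤ 329 − 155 = 174, giving log₂ n ≤ 2.1750 and n ≤ 4.516. The largest whole number is 4.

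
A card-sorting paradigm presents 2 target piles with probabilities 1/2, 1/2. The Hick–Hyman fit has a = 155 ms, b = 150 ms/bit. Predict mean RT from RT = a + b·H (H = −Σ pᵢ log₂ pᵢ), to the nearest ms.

H = −Σ pᵢ log₂ pᵢ = 0.5·1 + 0.5·1 = 1.000 bits.
RT = 155 + 150 × 1.000 = 305.00 ms.

305 ms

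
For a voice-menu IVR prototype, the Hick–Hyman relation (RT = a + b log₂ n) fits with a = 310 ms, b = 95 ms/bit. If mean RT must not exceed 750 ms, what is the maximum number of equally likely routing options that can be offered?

24

Information budget: (750 − 310)/95 = 4.6316 bits, so n ≤ 2^4.6316 = 24.788 → at most 24.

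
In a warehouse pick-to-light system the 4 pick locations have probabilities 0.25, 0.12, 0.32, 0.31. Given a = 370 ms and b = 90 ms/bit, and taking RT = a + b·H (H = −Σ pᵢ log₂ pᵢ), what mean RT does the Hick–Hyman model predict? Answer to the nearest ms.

543 ms

H = 0.25·log₂(1/0.25) + 0.12·log₂(1/0.12) + 0.32·log₂(1/0.32) + 0.31·log₂(1/0.31) = 1.9169 bits.
RT = 370 + 90 × 1.9169 = 542.52 ms.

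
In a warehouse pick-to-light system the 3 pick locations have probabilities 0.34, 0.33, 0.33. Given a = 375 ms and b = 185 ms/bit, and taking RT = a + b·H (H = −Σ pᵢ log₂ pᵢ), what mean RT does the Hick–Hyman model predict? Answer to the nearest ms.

H = 0.34·log₂(1/0.34) + 0.33·log₂(1/0.33) + 0.33·log₂(1/0.33) = 1.5848 bits.
RT = 375 + 185 × 1.5848 = 668.19 ms.

668 ms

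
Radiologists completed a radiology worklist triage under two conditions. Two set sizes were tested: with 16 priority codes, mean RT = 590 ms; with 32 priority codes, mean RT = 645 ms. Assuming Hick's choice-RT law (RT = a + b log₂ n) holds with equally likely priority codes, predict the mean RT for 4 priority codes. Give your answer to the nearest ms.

Fit slope and intercept:
  b = (645 − 590) / (log₂ 32 − log₂ 16) = 55 / (5 − 4) = 55 ms/bit
  a = 590 − 55 × 4 = 370 ms
Then RT(4) = 370 + 55 × log₂ 4 = 370 + 55 × 2 ≈ 480.000 ms.

480 ms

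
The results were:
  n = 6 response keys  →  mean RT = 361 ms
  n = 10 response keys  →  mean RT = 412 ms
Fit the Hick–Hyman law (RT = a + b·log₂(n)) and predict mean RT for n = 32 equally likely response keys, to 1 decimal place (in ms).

With log₂ n on the abscissa the relation is linear; from the two conditions:
  b = (412 − 361) / (log₂ 10 − log₂ 6) = 51 / (3.3219 − 2.5850) = 69.203 ms/bit
  a = 361 − 69.203 × 2.5850 = 182.114 ms
Then RT(32) = 182.114 + 69.203 × log₂ 32 = 182.114 + 69.203 × 5 ≈ 528.127 ms.

528.1 ms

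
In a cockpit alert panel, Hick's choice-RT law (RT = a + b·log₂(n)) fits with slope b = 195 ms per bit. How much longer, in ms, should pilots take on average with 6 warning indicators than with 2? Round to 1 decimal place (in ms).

309.1 ms

ΔRT = (a + b log₂ n₂) − (a + b log₂ n₁) = b·(log₂ n₂ − log₂ n₁).
log₂(6) − log₂(2) = 2.5850 − 1 = 1.5850.
ΔRT = 195 × 1.5850 = 309.068 ms.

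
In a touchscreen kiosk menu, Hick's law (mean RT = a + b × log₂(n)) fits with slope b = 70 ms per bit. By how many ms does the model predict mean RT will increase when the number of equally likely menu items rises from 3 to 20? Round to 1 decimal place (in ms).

191.6 ms

ΔRT = (a + b log₂ n₂) − (a + b log₂ n₁) = b·(log₂ n₂ − log₂ n₁).
log₂(20) − log₂(3) = 4.3219 − 1.5850 = 2.7370.
ΔRT = 70 × 2.7370 = 191.588 ms.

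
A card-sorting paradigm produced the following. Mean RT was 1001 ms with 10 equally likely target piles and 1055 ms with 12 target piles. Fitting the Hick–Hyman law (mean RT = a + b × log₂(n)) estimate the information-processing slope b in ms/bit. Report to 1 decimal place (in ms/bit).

The slope on a log₂ axis is (1055 − 1001) / (3.5850 − 3.3219) = 205.296 ms/bit.

205.3 ms/bit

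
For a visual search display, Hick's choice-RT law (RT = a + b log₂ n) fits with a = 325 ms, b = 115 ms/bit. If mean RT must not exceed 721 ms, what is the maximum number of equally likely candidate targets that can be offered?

Set 325 + 115·log₂ n ≤ 721 → log₂ n ≤ (721 − 325)/115 = 3.4435.
So n ≤ 2^3.4435 = 10.879; the largest integer n is 10.

10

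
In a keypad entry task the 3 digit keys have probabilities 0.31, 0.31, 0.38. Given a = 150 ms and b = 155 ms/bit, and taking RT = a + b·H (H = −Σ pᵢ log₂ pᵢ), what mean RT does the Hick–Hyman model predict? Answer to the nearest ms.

Entropy contributions −pᵢ log₂ pᵢ: 0.5238, 0.5238, 0.5305; sum H = 1.5780 bits.
RT = a + bH = 150 + 155·1.5780 = 394.60 ms.

395 ms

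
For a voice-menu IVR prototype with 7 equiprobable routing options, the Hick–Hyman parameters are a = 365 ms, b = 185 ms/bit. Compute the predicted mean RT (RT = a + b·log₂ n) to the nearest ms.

884 ms

log₂(7) = 2.8074 bits, so RT = 365 + 185 × 2.8074 ≈ 884.361 ms.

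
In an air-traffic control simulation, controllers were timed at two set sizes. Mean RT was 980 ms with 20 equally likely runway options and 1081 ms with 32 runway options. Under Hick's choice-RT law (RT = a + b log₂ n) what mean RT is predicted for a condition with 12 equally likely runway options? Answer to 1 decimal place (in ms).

870.2 ms

With log₂ n on the abscissa the relation is linear; from the two conditions:
  b = (1081 − 980) / (log₂ 32 − log₂ 20) = 101 / (5 − 4.3219) = 148.952 ms/bit
  a = 980 − 148.952 × 4.3219 = 336.241 ms
Then RT(12) = 336.241 + 148.952 × log₂ 12 = 336.241 + 148.952 × 3.5850 ≈ 870.228 ms.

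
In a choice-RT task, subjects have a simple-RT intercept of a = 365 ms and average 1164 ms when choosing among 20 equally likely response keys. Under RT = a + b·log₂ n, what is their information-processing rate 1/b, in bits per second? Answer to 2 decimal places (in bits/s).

Choice component = 1164 − 365 = 799 ms over log₂(20) = 4.3219 bits.
b = 799 / 4.3219 = 184.871 ms/bit, so 1/b = 5.409 bits/s.

5.41 bits/s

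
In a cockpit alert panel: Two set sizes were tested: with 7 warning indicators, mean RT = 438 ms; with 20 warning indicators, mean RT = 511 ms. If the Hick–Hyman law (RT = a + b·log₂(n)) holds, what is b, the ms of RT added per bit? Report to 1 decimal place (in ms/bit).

The slope on a log₂ axis is (511 − 438) / (4.3219 − 2.8074) = 48.198 ms/bit.

48.2 ms/bit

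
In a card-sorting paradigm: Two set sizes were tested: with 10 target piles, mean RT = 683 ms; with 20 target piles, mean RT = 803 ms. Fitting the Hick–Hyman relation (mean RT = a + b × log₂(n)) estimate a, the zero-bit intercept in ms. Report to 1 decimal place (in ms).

284.4 ms

The slope on a log₂ axis is (803 − 683) / (4.3219 − 3.3219) = 120.000 ms/bit.
Intercept: a = 683 − 120.000·log₂(10) = 284.369 ms.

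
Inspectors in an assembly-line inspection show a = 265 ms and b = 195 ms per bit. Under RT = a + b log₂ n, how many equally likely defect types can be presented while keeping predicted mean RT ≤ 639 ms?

3

195·log₂ n ≤ 639 − 265 = 374, giving log₂ n ≤ 1.9179 and n ≤ 3.779. The largest whole number is 3.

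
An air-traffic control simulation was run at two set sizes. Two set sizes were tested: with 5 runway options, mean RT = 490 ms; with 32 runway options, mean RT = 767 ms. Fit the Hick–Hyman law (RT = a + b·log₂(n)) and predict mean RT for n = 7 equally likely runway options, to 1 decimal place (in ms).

540.2 ms

With log₂ n on the abscissa the relation is linear; from the two conditions:
  b = (767 − 490) / (log₂ 32 − log₂ 5) = 277 / (5 − 2.3219) = 103.433 ms/bit
  a = 490 − 103.433 × 2.3219 = 249.837 ms
Then RT(7) = 249.837 + 103.433 × log₂ 7 = 249.837 + 103.433 × 2.8074 ≈ 540.209 ms.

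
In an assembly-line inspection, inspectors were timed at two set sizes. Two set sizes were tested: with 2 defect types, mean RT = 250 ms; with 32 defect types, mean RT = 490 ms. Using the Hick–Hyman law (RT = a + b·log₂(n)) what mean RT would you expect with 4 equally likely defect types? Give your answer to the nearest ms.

310 ms

With log₂ n on the abscissa the relation is linear; from the two conditions:
  b = (490 − 250) / (log₂ 32 − log₂ 2) = 240 / (5 − 1) = 60 ms/bit
  a = 250 − 60 × 1 = 190 ms
Then RT(4) = 190 + 60 × log₂ 4 = 190 + 60 × 2 ≈ 310.000 ms.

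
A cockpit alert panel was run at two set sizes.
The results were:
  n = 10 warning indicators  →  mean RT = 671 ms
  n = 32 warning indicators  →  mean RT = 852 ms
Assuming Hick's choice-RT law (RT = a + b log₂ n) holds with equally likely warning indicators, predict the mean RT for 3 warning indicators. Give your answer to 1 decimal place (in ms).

Fit slope and intercept:
  b = (852 − 671) / (log₂ 32 − log₂ 10) = 181 / (5 − 3.3219) = 107.862 ms/bit
  a = 671 − 107.862 × 3.3219 = 312.691 ms
Then RT(3) = 312.691 + 107.862 × log₂ 3 = 312.691 + 107.862 × 1.5850 ≈ 483.648 ms.

483.6 ms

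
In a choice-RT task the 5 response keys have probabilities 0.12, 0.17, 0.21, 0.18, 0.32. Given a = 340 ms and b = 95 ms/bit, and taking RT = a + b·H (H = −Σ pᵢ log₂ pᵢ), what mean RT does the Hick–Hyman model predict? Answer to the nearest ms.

553 ms

H = 0.12·log₂(1/0.12) + 0.17·log₂(1/0.17) + 0.21·log₂(1/0.21) + 0.18·log₂(1/0.18) + 0.32·log₂(1/0.32) = 2.2458 bits.
RT = 340 + 95 × 2.2458 = 553.35 ms.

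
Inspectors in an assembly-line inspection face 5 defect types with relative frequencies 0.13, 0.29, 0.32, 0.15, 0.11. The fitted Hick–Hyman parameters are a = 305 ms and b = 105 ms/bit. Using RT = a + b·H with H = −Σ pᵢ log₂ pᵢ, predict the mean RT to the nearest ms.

535 ms

Entropy contributions −pᵢ log₂ pᵢ: 0.3826, 0.5179, 0.5260, 0.4105, 0.3503; sum H = 2.1874 bits.
RT = a + bH = 305 + 105·2.1874 = 534.68 ms.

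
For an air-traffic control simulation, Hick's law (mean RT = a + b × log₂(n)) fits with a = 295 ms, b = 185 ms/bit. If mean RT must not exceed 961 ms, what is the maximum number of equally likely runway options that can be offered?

185·log₂ n ≤ 961 − 295 = 666, giving log₂ n ≤ 3.6000 and n ≤ 12.126. The largest whole number is 12.

12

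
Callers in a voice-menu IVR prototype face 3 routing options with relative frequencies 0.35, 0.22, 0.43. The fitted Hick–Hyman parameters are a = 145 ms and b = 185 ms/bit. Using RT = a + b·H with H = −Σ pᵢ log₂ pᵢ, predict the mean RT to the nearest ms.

H = 0.35·log₂(1/0.35) + 0.22·log₂(1/0.22) + 0.43·log₂(1/0.43) = 1.5342 bits.
RT = 145 + 185 × 1.5342 = 428.83 ms.

429 ms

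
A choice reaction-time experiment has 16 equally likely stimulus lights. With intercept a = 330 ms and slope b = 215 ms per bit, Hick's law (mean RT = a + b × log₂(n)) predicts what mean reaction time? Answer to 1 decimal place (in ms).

log₂(16) = 4 bits, so RT = 330 + 215 × 4 ≈ 1190.000 ms.

1190.0 ms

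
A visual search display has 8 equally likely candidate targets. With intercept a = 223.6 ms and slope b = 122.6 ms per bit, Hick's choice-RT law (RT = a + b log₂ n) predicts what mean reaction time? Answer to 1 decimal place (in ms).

log₂(8) = 3 bits, so RT = 223.6 + 122.6 × 3 ≈ 591.400 ms.

591.4 ms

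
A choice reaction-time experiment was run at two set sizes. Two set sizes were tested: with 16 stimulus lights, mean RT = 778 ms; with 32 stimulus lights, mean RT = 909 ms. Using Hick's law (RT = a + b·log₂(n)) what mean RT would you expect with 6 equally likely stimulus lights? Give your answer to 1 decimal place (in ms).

592.6 ms

Fit slope and intercept:
  b = (909 − 778) / (log₂ 32 − log₂ 16) = 131 / (5 − 4) = 131.000 ms/bit
  a = 778 − 131.000 × 4 = 254.000 ms
Then RT(6) = 254.000 + 131.000 × log₂ 6 = 254.000 + 131.000 × 2.5850 ≈ 592.630 ms.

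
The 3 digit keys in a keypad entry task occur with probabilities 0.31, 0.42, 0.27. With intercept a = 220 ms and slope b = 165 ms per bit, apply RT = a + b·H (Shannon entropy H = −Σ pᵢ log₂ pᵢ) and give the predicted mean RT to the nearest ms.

H = 0.31·log₂(1/0.31) + 0.42·log₂(1/0.42) + 0.27·log₂(1/0.27) = 1.5595 bits.
RT = 220 + 165 × 1.5595 = 477.31 ms.

477 ms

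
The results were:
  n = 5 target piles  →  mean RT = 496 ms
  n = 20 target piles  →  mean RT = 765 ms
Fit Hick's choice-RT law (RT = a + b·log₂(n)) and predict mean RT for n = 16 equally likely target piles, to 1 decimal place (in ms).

RT is linear in log₂ n, so two points fix the line:
  b = (765 − 496) / (log₂ 20 − log₂ 5) = 269 / (4.3219 − 2.3219) = 134.500 ms/bit
  a = 496 − 134.500 × 2.3219 = 183.701 ms
Then RT(16) = 183.701 + 134.500 × log₂ 16 = 183.701 + 134.500 × 4 ≈ 721.701 ms.

721.7 ms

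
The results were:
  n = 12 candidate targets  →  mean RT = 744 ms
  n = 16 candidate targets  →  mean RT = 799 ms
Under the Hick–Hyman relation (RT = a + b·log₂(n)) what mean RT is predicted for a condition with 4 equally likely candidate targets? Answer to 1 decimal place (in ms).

With log₂ n on the abscissa the relation is linear; from the two conditions:
  b = (799 − 744) / (log₂ 16 − log₂ 12) = 55 / (4 − 3.5850) = 132.518 ms/bit
  a = 744 − 132.518 × 3.5850 = 268.927 ms
Then RT(4) = 268.927 + 132.518 × log₂ 4 = 268.927 + 132.518 × 2 ≈ 533.964 ms.

534.0 ms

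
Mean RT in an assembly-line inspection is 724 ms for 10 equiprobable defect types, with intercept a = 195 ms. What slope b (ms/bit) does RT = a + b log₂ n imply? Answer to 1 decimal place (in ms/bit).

159.2 ms/bit

log₂(10) = 3.3219 bits.
b = (RT − a)/log₂ n = (724 − 195) / 3.3219 = 159.245 ms/bit.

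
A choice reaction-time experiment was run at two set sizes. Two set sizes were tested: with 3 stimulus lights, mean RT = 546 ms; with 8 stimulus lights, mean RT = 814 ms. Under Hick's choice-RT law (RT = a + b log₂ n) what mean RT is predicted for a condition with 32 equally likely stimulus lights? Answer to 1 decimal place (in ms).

Solve the two-equation system in a and b:
  b = (814 − 546) / (log₂ 8 − log₂ 3) = 268 / (3 − 1.5850) = 189.394 ms/bit
  a = 546 − 189.394 × 1.5850 = 245.817 ms
Then RT(32) = 245.817 + 189.394 × log₂ 32 = 245.817 + 189.394 × 5 ≈ 1192.789 ms.

1192.8 ms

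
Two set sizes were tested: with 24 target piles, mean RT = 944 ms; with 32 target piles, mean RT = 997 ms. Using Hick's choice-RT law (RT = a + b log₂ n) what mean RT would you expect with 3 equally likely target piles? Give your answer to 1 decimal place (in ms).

Fit slope and intercept:
  b = (997 − 944) / (log₂ 32 − log₂ 24) = 53 / (5 − 4.5850) = 127.699 ms/bit
  a = 944 − 127.699 × 4.5850 = 358.503 ms
Then RT(3) = 358.503 + 127.699 × log₂ 3 = 358.503 + 127.699 × 1.5850 ≈ 560.902 ms.

560.9 ms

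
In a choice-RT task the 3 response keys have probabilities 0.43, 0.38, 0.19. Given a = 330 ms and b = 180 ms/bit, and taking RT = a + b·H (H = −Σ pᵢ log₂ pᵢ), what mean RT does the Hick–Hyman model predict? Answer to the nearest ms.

602 ms

H = 0.43·log₂(1/0.43) + 0.38·log₂(1/0.38) + 0.19·log₂(1/0.19) = 1.5092 bits.
RT = 330 + 180 × 1.5092 = 601.66 ms.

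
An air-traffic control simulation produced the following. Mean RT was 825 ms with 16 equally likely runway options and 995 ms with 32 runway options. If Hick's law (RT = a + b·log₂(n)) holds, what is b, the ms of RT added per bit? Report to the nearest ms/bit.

170 ms/bit

The slope on a log₂ axis is (995 − 825) / (5 − 4) = 170 ms/bit.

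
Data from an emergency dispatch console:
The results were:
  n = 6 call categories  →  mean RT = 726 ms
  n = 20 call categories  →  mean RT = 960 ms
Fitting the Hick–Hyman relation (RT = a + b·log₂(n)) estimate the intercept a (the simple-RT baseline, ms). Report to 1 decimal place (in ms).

377.8 ms

The slope on a log₂ axis is (960 − 726) / (4.3219 − 2.5850) = 134.718 ms/bit.
Intercept: a = 726 − 134.718·log₂(6) = 377.760 ms.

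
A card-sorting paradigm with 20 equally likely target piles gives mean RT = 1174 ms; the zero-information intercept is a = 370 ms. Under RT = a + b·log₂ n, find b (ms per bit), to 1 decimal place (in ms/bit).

186.0 ms/bit

20 alternatives carry log₂ 20 = 4.3219 bits; the choice cost is 1174 − 370 = 804 ms, so b = 804/4.3219 = 186.028 ms/bit.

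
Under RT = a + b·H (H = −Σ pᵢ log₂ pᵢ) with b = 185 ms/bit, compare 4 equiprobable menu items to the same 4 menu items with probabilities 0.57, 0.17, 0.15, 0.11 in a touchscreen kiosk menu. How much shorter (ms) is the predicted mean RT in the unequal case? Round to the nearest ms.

63 ms

Equiprobable entropy H₀ = log₂ 4 = 2.0000 bits.
Skewed entropy H = −Σ pᵢ log₂ pᵢ = 1.6577 bits.
ΔRT = b·(H₀ − H) = 185 × 0.3423 = 63.33 ms.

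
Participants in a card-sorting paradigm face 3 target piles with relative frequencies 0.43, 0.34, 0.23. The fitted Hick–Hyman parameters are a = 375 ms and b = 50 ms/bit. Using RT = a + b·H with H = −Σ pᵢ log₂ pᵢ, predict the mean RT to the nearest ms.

H = 0.43·log₂(1/0.43) + 0.34·log₂(1/0.34) + 0.23·log₂(1/0.23) = 1.5404 bits.
RT = 375 + 50 × 1.5404 = 452.02 ms.

452 ms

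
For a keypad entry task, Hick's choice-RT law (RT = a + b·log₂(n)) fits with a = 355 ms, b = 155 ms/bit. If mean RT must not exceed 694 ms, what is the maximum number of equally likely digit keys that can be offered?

Set 355 + 155·log₂ n ≤ 694 → log₂ n ≤ (694 − 355)/155 = 2.1871.
So n ≤ 2^2.1871 = 4.554; the largest integer n is 4.

4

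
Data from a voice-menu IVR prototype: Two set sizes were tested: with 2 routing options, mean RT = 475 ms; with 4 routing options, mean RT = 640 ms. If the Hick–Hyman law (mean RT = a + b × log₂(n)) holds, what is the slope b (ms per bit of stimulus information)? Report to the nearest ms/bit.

b = (RT₂ − RT₁)/(log₂ n₂ − log₂ n₁) = (640 − 475)/(2 − 1) = 165 ms/bit.

165 ms/bit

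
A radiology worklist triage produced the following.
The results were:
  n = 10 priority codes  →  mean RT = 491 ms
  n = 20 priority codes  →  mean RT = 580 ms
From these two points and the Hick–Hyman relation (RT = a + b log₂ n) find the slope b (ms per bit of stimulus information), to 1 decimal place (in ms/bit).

89.0 ms/bit

Slope: b = (580 − 491) / (log₂ 20 − log₂ 10) = 89/1.0000 = 89.000 ms/bit.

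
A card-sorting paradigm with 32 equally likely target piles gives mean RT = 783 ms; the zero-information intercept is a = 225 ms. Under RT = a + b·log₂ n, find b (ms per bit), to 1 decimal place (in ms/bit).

32 alternatives carry log₂ 32 = 5 bits; the choice cost is 783 − 225 = 558 ms, so b = 558/5 = 111.600 ms/bit.

111.6 ms/bit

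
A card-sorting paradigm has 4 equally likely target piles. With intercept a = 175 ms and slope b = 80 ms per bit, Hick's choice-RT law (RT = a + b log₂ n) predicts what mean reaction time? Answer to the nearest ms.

335 ms

log₂(4) = 2 bits, so RT = 175 + 80 × 2 ≈ 335.000 ms.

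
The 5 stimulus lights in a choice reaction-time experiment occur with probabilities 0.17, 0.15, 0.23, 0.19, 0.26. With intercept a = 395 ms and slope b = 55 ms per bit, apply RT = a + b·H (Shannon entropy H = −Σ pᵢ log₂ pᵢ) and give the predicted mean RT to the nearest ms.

H = 0.17·log₂(1/0.17) + 0.15·log₂(1/0.15) + 0.23·log₂(1/0.23) + 0.19·log₂(1/0.19) + 0.26·log₂(1/0.26) = 2.2933 bits.
RT = 395 + 55 × 2.2933 = 521.13 ms.

521 ms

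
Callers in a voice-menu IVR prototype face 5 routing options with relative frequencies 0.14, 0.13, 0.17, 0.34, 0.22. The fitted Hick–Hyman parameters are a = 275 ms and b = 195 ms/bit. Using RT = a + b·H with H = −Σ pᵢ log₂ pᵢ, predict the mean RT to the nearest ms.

709 ms

Entropy contributions −pᵢ log₂ pᵢ: 0.3971, 0.3826, 0.4346, 0.5292, 0.4806; sum H = 2.2241 bits.
RT = a + bH = 275 + 195·2.2241 = 708.70 ms.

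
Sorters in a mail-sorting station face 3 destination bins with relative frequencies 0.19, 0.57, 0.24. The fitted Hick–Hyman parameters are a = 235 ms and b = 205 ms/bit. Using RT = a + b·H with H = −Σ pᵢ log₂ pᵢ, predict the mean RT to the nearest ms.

524 ms

H = 0.19·log₂(1/0.19) + 0.57·log₂(1/0.57) + 0.24·log₂(1/0.24) = 1.4116 bits.
RT = 235 + 205 × 1.4116 = 524.38 ms.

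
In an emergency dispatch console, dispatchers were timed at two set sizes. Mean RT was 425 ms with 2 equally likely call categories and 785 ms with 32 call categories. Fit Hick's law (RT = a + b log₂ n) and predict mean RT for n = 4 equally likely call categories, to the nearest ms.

RT is linear in log₂ n, so two points fix the line:
  b = (785 − 425) / (log₂ 32 − log₂ 2) = 360 / (5 − 1) = 90 ms/bit
  a = 425 − 90 × 1 = 335 ms
Then RT(4) = 335 + 90 × log₂ 4 = 335 + 90 × 2 ≈ 515.000 ms.

515 ms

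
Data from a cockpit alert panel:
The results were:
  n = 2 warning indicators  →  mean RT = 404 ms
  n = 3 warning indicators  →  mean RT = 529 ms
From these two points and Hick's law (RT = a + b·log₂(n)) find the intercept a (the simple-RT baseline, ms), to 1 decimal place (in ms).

190.3 ms

b = (RT₂ − RT₁)/(log₂ n₂ − log₂ n₁) = (529 − 404)/(1.5850 − 1) = 213.689 ms/bit.
a = RT₁ − b·log₂ n₁ = 404 − 213.689 × 1 = 190.311 ms.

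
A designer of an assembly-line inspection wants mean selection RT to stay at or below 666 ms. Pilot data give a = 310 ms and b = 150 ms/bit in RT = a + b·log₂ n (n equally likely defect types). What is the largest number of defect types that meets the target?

5

Information budget: (666 − 310)/150 = 2.3733 bits, so n ≤ 2^2.3733 = 5.181 → at most 5.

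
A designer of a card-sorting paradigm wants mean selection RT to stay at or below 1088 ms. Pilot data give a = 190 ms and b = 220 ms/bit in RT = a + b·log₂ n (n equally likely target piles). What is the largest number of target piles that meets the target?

16

Set 190 + 220·log₂ n ≤ 1088 → log₂ n ≤ (1088 − 190)/220 = 4.0818.
So n ≤ 2^4.0818 = 16.934; the largest integer n is 16.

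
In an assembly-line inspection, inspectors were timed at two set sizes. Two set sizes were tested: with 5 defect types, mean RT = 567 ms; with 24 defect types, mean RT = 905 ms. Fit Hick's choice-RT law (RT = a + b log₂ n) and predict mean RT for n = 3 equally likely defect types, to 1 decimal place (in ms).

Solve the two-equation system in a and b:
  b = (905 − 567) / (log₂ 24 − log₂ 5) = 338 / (4.5850 − 2.3219) = 149.357 ms/bit
  a = 567 − 149.357 × 2.3219 = 220.204 ms
Then RT(3) = 220.204 + 149.357 × log₂ 3 = 220.204 + 149.357 × 1.5850 ≈ 456.929 ms.

456.9 ms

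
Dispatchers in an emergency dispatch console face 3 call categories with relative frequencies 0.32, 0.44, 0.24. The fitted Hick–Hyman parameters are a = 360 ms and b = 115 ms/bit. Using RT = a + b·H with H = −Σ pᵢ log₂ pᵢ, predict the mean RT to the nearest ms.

537 ms

H = 0.32·log₂(1/0.32) + 0.44·log₂(1/0.44) + 0.24·log₂(1/0.24) = 1.5413 bits.
RT = 360 + 115 × 1.5413 = 537.25 ms.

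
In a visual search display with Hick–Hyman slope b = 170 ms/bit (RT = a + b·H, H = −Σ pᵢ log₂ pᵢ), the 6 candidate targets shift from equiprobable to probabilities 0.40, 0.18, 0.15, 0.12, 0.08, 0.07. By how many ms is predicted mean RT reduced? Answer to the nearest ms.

Equiprobable entropy H₀ = log₂ 6 = 2.5850 bits.
Skewed entropy H = −Σ pᵢ log₂ pᵢ = 2.3118 bits.
ΔRT = b·(H₀ − H) = 170 × 0.2732 = 46.45 ms.

46 ms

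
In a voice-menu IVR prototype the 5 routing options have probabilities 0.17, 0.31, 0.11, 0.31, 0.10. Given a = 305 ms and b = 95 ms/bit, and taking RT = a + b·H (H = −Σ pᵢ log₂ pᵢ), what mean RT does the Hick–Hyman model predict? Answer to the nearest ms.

511 ms

H = 0.17·log₂(1/0.17) + 0.31·log₂(1/0.31) + 0.11·log₂(1/0.11) + 0.31·log₂(1/0.31) + 0.10·log₂(1/0.10) = 2.1647 bits.
RT = 305 + 95 × 2.1647 = 510.64 ms.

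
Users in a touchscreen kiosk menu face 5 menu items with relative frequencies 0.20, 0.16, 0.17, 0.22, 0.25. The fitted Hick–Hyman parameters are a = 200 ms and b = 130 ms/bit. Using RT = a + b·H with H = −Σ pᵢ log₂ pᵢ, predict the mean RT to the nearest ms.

499 ms

H = 0.20·log₂(1/0.20) + 0.16·log₂(1/0.16) + 0.17·log₂(1/0.17) + 0.22·log₂(1/0.22) + 0.25·log₂(1/0.25) = 2.3026 bits.
RT = 200 + 130 × 2.3026 = 499.33 ms.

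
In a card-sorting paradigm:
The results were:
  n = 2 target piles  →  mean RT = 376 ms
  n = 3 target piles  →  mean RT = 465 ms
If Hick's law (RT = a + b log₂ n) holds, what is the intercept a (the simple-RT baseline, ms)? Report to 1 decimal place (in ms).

Slope: b = (465 − 376) / (log₂ 3 − log₂ 2) = 89/0.5850 = 152.147 ms/bit.
Intercept: a = 376 − 152.147·log₂(2) = 223.853 ms.

223.9 ms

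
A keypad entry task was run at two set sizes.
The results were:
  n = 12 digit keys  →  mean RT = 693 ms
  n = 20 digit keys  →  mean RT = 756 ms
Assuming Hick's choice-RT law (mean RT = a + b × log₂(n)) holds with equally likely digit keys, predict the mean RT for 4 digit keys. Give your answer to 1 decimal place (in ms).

557.5 ms

RT is linear in log₂ n, so two points fix the line:
  b = (756 − 693) / (log₂ 20 − log₂ 12) = 63 / (4.3219 − 3.5850) = 85.486 ms/bit
  a = 693 − 85.486 × 3.5850 = 386.537 ms
Then RT(4) = 386.537 + 85.486 × log₂ 4 = 386.537 + 85.486 × 2 ≈ 557.508 ms.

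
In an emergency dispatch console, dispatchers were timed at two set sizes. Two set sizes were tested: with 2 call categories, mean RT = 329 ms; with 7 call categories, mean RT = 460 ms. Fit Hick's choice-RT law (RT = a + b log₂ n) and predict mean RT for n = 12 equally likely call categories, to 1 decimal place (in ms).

Fit slope and intercept:
  b = (460 − 329) / (log₂ 7 − log₂ 2) = 131 / (2.8074 − 1) = 72.482 ms/bit
  a = 329 − 72.482 × 1 = 256.518 ms
Then RT(12) = 256.518 + 72.482 × log₂ 12 = 256.518 + 72.482 × 3.5850 ≈ 516.362 ms.

516.4 ms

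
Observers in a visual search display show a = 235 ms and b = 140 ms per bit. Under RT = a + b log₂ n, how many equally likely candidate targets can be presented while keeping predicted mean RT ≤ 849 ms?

140·log₂ n ≤ 849 − 235 = 614, giving log₂ n ≤ 4.3857 and n ≤ 20.904. The largest whole number is 20.

20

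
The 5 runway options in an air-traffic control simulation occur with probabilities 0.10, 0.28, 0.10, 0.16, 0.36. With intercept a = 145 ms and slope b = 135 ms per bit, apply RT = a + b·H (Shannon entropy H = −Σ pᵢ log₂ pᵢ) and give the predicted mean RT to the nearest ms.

433 ms

H = 0.10·log₂(1/0.10) + 0.28·log₂(1/0.28) + 0.10·log₂(1/0.10) + 0.16·log₂(1/0.16) + 0.36·log₂(1/0.36) = 2.1322 bits.
RT = 145 + 135 × 2.1322 = 432.85 ms.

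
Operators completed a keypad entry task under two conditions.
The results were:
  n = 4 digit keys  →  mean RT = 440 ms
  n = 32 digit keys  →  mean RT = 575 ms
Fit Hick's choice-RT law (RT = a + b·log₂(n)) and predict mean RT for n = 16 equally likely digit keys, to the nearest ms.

Solve the two-equation system in a and b:
  b = (575 − 440) / (log₂ 32 − log₂ 4) = 135 / (5 − 2) = 45 ms/bit
  a = 440 − 45 × 2 = 350 ms
Then RT(16) = 350 + 45 × log₂ 16 = 350 + 45 × 4 ≈ 530.000 ms.

530 ms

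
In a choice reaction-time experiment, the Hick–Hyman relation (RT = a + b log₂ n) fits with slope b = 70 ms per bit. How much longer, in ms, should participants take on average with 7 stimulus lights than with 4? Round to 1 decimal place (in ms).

Only the slope matters, since a is common to both: ΔRT = b·log₂(n₂/n₁).
log₂(7) − log₂(4) = 2.8074 − 2 = 0.8074.
ΔRT = 70 × 0.8074 = 56.515 ms.

56.5 ms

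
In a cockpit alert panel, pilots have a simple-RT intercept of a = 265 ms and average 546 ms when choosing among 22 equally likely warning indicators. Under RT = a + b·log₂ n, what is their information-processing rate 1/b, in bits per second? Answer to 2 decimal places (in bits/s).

Choice component = 546 − 265 = 281 ms over log₂(22) = 4.4594 bits.
b = 281 / 4.4594 = 63.013 ms/bit, so 1/b = 15.870 bits/s.

15.87 bits/s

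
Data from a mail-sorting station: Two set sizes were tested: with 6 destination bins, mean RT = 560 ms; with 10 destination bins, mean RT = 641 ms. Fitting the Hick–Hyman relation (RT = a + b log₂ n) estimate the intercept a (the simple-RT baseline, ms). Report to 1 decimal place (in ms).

The slope on a log₂ axis is (641 − 560) / (3.3219 − 2.5850) = 109.910 ms/bit.
Intercept: a = 560 − 109.910·log₂(6) = 275.886 ms.

275.9 ms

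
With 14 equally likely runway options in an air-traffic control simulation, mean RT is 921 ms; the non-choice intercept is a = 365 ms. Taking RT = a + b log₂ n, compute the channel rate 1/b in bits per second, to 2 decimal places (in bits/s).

b = (921 − 365)/log₂ 14 = 556/3.8074 = 146.033 ms per bit = 0.14603 s/bit; the reciprocal is 6.848 bits/s.

6.85 bits/s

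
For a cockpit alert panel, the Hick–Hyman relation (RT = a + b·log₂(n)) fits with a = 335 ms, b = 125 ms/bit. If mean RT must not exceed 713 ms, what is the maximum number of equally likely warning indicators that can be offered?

Information budget: (713 − 335)/125 = 3.0240 bits, so n ≤ 2^3.0240 = 8.134 → at most 8.

8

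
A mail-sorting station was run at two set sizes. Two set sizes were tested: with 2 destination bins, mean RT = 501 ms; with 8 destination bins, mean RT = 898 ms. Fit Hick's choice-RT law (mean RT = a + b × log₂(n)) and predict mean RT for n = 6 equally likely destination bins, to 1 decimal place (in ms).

815.6 ms

Solve the two-equation system in a and b:
  b = (898 − 501) / (log₂ 8 − log₂ 2) = 397 / (3 − 1) = 198.500 ms/bit
  a = 501 − 198.500 × 1 = 302.500 ms
Then RT(6) = 302.500 + 198.500 × log₂ 6 = 302.500 + 198.500 × 2.5850 ≈ 815.615 ms.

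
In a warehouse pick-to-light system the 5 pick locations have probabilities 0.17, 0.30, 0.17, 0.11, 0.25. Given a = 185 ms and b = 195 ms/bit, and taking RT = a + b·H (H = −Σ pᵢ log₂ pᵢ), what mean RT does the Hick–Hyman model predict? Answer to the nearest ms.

H = 0.17·log₂(1/0.17) + 0.30·log₂(1/0.30) + 0.17·log₂(1/0.17) + 0.11·log₂(1/0.11) + 0.25·log₂(1/0.25) = 2.2406 bits.
RT = 185 + 195 × 2.2406 = 621.91 ms.

622 ms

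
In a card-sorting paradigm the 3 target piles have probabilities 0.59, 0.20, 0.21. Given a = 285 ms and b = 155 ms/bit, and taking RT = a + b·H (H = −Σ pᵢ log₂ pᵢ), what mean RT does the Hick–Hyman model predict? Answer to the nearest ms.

500 ms

Entropy contributions −pᵢ log₂ pᵢ: 0.4491, 0.4644, 0.4728; sum H = 1.3863 bits.
RT = a + bH = 285 + 155·1.3863 = 499.88 ms.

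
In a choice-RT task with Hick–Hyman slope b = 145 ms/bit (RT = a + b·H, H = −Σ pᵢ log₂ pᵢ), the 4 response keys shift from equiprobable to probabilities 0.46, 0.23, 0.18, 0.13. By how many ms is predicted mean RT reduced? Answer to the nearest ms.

25 ms

Equiprobable entropy H₀ = log₂ 4 = 2.0000 bits.
Skewed entropy H = −Σ pᵢ log₂ pᵢ = 1.8310 bits.
ΔRT = b·(H₀ − H) = 145 × 0.1690 = 24.51 ms.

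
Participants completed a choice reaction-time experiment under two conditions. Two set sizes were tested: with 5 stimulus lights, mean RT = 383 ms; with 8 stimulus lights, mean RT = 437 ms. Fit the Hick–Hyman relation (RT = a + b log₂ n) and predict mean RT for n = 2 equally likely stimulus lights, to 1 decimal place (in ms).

277.7 ms

Solve the two-equation system in a and b:
  b = (437 − 383) / (log₂ 8 − log₂ 5) = 54 / (3 − 2.3219) = 79.638 ms/bit
  a = 383 − 79.638 × 2.3219 = 198.087 ms
Then RT(2) = 198.087 + 79.638 × log₂ 2 = 198.087 + 79.638 × 1 ≈ 277.725 ms.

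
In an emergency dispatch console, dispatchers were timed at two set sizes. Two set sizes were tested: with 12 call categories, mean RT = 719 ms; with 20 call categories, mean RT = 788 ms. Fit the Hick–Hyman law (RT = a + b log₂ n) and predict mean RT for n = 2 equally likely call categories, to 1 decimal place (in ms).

Solve the two-equation system in a and b:
  b = (788 − 719) / (log₂ 20 − log₂ 12) = 69 / (4.3219 − 3.5850) = 93.627 ms/bit
  a = 719 − 93.627 × 3.5850 = 383.350 ms
Then RT(2) = 383.350 + 93.627 × log₂ 2 = 383.350 + 93.627 × 1 ≈ 476.977 ms.

477.0 ms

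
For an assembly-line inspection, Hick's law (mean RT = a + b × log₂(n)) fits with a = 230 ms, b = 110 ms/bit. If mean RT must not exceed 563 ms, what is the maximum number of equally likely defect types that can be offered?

8

Information budget: (563 − 230)/110 = 3.0273 bits, so n ≤ 2^3.0273 = 8.153 → at most 8.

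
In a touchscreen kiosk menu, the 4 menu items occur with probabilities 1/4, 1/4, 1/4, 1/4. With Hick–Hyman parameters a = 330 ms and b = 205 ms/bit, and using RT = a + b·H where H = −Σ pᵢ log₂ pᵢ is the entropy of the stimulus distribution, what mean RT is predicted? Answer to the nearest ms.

740 ms

Each term −pᵢ log₂ pᵢ: 0.25·2 + 0.25·2 + 0.25·2 + 0.25·2; summed, H = 2.000 bits.
Mean RT = a + bH = 330 + 205·2.000 = 740.00 ms.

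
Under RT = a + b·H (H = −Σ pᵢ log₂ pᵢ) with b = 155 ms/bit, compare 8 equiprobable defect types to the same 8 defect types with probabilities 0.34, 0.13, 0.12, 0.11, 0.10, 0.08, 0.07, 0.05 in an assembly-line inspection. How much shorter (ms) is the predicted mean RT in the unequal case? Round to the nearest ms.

Equiprobable entropy H₀ = log₂ 8 = 3.0000 bits.
Skewed entropy H = −Σ pᵢ log₂ pᵢ = 2.7375 bits.
ΔRT = b·(H₀ − H) = 155 × 0.2625 = 40.68 ms.

41 ms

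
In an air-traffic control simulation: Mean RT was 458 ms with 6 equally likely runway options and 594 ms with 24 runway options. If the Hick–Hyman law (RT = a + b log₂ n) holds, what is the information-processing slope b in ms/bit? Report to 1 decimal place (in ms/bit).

Slope: b = (594 − 458) / (log₂ 24 − log₂ 6) = 136/2.0000 = 68.000 ms/bit.

68.0 ms/bit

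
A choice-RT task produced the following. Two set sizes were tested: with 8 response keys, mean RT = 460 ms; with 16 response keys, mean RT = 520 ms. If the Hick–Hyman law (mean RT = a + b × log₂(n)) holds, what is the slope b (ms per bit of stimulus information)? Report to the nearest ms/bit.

60 ms/bit

The slope on a log₂ axis is (520 − 460) / (4 − 3) = 60 ms/bit.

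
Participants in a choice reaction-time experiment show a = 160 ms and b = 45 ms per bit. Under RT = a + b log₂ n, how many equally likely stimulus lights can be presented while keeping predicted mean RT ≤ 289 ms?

Information budget: (289 − 160)/45 = 2.8667 bits, so n ≤ 2^2.8667 = 7.294 → at most 7.

7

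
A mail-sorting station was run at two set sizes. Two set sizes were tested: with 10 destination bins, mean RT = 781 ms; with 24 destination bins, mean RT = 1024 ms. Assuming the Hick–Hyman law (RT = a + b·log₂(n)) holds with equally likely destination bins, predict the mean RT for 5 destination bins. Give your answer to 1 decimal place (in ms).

Fit slope and intercept:
  b = (1024 − 781) / (log₂ 24 − log₂ 10) = 243 / (4.5850 − 3.3219) = 192.394 ms/bit
  a = 781 − 192.394 × 3.3219 = 141.882 ms
Then RT(5) = 141.882 + 192.394 × log₂ 5 = 141.882 + 192.394 × 2.3219 ≈ 588.606 ms.

588.6 ms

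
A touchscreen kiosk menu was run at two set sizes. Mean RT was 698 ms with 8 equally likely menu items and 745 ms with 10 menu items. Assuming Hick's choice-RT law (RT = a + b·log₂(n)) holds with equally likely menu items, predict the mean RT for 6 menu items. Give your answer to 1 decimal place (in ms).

Fit slope and intercept:
  b = (745 − 698) / (log₂ 10 − log₂ 8) = 47 / (3.3219 − 3) = 145.995 ms/bit
  a = 698 − 145.995 × 3 = 260.014 ms
Then RT(6) = 260.014 + 145.995 × log₂ 6 = 260.014 + 145.995 × 2.5850 ≈ 637.406 ms.

637.4 ms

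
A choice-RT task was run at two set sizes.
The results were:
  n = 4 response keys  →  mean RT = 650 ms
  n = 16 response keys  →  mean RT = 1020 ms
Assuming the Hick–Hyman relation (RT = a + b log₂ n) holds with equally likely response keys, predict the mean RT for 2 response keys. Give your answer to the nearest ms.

Fit slope and intercept:
  b = (1020 − 650) / (log₂ 16 − log₂ 4) = 370 / (4 − 2) = 185 ms/bit
  a = 650 − 185 × 2 = 280 ms
Then RT(2) = 280 + 185 × log₂ 2 = 280 + 185 × 1 ≈ 465.000 ms.

465 ms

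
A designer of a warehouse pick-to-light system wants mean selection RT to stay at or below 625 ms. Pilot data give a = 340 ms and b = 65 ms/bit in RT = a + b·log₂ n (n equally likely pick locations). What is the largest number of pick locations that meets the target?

20

Set 340 + 65·log₂ n ≤ 625 → log₂ n ≤ (625 − 340)/65 = 4.3846.
So n ≤ 2^4.3846 = 20.888; the largest integer n is 20.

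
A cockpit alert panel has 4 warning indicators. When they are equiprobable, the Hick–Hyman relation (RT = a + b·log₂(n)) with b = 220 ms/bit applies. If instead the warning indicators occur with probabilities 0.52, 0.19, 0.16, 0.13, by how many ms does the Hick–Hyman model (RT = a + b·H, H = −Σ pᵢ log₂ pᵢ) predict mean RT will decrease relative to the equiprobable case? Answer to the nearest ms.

The RT saving is b·ΔH. Equiprobable H₀ = log₂(4) = 2.0000 bits; with the given probabilities H = 1.7515 bits.
b·(H₀ − H) = 220 × (2.0000 − 1.7515) = 54.68 ms.

55 ms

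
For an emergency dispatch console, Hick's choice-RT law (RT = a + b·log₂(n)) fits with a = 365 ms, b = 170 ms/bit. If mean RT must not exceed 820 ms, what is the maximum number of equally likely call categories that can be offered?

Set 365 + 170·log₂ n ≤ 820 → log₂ n ≤ (820 − 365)/170 = 2.6765.
So n ≤ 2^2.6765 = 6.393; the largest integer n is 6.

6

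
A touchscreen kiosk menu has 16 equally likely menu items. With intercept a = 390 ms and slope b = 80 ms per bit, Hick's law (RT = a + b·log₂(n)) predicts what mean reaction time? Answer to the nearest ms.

log₂(16) = 4 bits, so RT = 390 + 80 × 4 ≈ 710.000 ms.

710 ms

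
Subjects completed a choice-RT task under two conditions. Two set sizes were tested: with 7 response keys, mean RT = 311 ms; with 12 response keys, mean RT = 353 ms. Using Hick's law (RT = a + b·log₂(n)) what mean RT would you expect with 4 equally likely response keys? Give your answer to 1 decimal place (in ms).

With log₂ n on the abscissa the relation is linear; from the two conditions:
  b = (353 − 311) / (log₂ 12 − log₂ 7) = 42 / (3.5850 − 2.8074) = 54.012 ms/bit
  a = 311 − 54.012 × 2.8074 = 159.370 ms
Then RT(4) = 159.370 + 54.012 × log₂ 4 = 159.370 + 54.012 × 2 ≈ 267.393 ms.

267.4 ms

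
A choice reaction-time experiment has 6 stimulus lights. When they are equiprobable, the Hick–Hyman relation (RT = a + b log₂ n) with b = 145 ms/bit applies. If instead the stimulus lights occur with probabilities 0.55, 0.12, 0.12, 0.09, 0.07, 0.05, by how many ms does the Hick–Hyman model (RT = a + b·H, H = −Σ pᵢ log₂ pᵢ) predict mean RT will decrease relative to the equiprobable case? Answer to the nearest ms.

84 ms

The RT saving is b·ΔH. Equiprobable H₀ = log₂(6) = 2.5850 bits; with the given probabilities H = 2.0058 bits.
b·(H₀ − H) = 145 × (2.5850 − 2.0058) = 83.98 ms.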